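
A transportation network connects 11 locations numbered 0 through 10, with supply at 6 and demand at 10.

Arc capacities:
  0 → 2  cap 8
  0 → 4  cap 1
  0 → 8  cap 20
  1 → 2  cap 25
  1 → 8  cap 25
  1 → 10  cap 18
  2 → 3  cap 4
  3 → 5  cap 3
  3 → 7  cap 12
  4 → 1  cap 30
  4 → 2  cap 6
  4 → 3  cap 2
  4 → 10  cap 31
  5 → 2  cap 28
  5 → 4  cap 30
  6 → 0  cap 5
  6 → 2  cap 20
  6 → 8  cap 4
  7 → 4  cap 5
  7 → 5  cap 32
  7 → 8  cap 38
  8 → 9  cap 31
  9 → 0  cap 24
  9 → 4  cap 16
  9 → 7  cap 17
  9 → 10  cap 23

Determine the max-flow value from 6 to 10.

augment #1: 6→0→4→10 bottleneck 1, total now 1
augment #2: 6→8→9→10 bottleneck 4, total now 5
augment #3: 6→0→8→9→10 bottleneck 4, total now 9
augment #4: 6→2→3→5→4→10 bottleneck 3, total now 12
augment #5: 6→2→3→7→4→10 bottleneck 1, total now 13

Maximum flow value: 13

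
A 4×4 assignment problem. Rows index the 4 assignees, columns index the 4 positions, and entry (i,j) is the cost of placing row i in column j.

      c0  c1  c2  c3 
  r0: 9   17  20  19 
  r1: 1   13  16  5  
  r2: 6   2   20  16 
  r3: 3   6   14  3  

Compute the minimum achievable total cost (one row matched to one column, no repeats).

optimal assignment: row0→col2 (cost 20), row1→col0 (cost 1), row2→col1 (cost 2), row3→col3 (cost 3)
total = 20 + 1 + 2 + 3 = 26

Minimum assignment cost: 26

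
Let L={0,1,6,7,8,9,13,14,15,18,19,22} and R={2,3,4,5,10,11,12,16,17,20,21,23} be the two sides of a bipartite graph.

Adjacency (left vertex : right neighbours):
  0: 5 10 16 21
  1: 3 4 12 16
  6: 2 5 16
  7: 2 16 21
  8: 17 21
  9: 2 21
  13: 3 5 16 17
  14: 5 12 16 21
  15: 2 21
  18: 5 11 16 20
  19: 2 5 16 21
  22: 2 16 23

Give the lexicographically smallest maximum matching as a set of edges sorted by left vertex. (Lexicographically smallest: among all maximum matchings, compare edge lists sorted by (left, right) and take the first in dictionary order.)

Lex-smallest maximum matching: {(0,10), (1,4), (6,2), (7,16), (8,17), (9,21), (13,3), (14,12), (18,11), (19,5), (22,23)}

|M| = 11 (so the lex-smallest maximum matching has 11 edges)
process left vertices in ascending order; for each, take the smallest-labelled available neighbour that still permits 11 edges overall, or leave it unmatched if none does
lex-smallest matching: {0-10, 1-4, 6-2, 7-16, 8-17, 9-21, 13-3, 14-12, 18-11, 19-5, 22-23}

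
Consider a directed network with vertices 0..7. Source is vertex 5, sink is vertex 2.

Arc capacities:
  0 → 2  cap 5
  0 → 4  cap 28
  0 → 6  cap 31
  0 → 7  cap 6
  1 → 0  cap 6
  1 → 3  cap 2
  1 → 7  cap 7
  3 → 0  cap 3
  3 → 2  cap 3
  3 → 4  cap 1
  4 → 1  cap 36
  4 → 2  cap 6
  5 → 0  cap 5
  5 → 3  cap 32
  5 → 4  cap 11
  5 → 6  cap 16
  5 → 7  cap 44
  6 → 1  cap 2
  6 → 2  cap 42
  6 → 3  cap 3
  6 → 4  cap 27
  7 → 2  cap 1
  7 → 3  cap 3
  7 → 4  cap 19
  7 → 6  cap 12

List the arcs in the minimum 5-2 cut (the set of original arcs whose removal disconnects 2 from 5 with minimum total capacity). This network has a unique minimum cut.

Min-cut arcs: {(1,0), (3,0), (3,2), (4,2), (5,0), (5,6), (7,2), (7,6)} (total capacity 52)

augment #1: 5→0→2 push 5
augment #2: 5→3→2 push 3
augment #3: 5→4→2 push 6
augment #4: 5→6→2 push 16
augment #5: 5→7→2 push 1
augment #6: 5→7→6→2 push 12
augment #7: 5→3→0→6→2 push 3
augment #8: 5→4→1→0→6→2 push 5
augment #9: 5→3→4→1→0→6→2 push 1
max flow = 52; residual-reachable set from 5 gives S-side
cut edges (S→T): {(1,0), (3,0), (3,2), (4,2), (5,0), (5,6), (7,2), (7,6)} total cap 52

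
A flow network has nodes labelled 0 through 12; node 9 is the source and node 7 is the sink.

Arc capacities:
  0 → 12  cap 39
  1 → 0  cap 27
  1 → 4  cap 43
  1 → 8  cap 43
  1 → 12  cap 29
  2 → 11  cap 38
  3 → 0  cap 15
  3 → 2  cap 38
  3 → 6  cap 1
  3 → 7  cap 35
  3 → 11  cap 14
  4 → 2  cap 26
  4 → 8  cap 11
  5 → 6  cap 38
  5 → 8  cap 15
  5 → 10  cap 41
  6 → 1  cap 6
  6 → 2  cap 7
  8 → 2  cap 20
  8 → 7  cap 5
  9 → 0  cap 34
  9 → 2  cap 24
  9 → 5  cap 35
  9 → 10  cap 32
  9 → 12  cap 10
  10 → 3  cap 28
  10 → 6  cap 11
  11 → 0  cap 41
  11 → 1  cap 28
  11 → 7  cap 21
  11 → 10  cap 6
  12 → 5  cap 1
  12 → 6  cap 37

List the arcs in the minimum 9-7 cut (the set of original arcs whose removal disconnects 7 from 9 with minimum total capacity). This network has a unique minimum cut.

augment #1: 9→2→11→7 push 21
augment #2: 9→5→8→7 push 5
augment #3: 9→10→3→7 push 28
max flow = 54; residual-reachable set from 9 gives S-side
cut edges (S→T): {(8,7), (10,3), (11,7)} total cap 54

Min-cut arcs: {(8,7), (10,3), (11,7)} (total capacity 54)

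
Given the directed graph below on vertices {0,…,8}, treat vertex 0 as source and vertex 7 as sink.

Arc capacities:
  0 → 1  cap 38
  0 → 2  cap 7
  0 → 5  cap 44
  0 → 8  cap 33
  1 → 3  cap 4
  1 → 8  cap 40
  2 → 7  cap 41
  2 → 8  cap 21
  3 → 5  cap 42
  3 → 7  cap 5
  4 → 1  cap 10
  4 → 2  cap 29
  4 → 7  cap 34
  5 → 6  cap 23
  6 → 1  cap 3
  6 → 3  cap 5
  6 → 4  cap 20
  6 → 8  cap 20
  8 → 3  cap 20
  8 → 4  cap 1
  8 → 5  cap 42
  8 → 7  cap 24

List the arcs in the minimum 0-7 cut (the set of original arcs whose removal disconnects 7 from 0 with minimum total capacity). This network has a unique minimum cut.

Min-cut arcs: {(0,2), (3,7), (6,4), (8,4), (8,7)} (total capacity 57)

augment #1: 0→2→7 push 7
augment #2: 0→8→7 push 24
augment #3: 0→1→3→7 push 4
augment #4: 0→8→3→7 push 1
augment #5: 0→8→4→7 push 1
augment #6: 0→5→6→4→7 push 20
max flow = 57; residual-reachable set from 0 gives S-side
cut edges (S→T): {(0,2), (3,7), (6,4), (8,4), (8,7)} total cap 57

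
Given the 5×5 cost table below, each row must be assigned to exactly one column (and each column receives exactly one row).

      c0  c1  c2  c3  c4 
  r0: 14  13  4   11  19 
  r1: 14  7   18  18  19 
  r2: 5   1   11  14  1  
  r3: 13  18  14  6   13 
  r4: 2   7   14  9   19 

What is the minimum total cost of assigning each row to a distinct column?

Minimum assignment cost: 20

optimal assignment: row0→col2 (cost 4), row1→col1 (cost 7), row2→col4 (cost 1), row3→col3 (cost 6), row4→col0 (cost 2)
total = 4 + 7 + 1 + 6 + 2 = 20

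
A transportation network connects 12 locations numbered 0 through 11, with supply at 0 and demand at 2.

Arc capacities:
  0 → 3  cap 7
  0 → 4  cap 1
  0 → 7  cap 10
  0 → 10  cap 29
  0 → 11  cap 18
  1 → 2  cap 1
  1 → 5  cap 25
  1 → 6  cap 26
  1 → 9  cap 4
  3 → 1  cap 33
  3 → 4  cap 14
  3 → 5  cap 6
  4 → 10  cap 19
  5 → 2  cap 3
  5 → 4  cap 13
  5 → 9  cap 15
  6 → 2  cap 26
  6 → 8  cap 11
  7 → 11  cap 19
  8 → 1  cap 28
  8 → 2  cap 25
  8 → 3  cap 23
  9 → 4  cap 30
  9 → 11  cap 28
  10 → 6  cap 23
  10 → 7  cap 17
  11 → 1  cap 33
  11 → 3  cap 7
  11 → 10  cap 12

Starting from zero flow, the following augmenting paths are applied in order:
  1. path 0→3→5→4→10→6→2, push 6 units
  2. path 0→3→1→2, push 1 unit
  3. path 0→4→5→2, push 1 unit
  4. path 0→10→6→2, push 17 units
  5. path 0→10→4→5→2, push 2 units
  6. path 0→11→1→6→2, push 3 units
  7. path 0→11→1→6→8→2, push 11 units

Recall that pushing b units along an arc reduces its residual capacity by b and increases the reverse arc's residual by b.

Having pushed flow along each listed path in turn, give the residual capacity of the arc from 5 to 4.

Residual capacity of (5,4): 10

after path 1 (0→3→5→4→10→6→2, push 6): res(5,4)=7
after path 2 (0→3→1→2, push 1): res(5,4)=7
after path 3 (0→4→5→2, push 1): res(5,4)=8
after path 4 (0→10→6→2, push 17): res(5,4)=8
after path 5 (0→10→4→5→2, push 2): res(5,4)=10
after path 6 (0→11→1→6→2, push 3): res(5,4)=10
after path 7 (0→11→1→6→8→2, push 11): res(5,4)=10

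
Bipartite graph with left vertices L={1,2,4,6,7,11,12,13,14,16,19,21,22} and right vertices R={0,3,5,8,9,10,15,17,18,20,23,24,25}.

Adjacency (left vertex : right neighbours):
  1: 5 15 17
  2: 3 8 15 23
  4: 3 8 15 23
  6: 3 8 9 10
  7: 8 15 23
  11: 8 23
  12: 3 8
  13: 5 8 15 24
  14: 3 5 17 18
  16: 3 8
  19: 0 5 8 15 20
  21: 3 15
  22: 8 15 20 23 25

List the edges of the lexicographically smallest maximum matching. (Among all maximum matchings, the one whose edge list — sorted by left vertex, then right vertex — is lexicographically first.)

|M| = 10 (so the lex-smallest maximum matching has 10 edges)
process left vertices in ascending order; for each, take the smallest-labelled available neighbour that still permits 10 edges overall, or leave it unmatched if none does
lex-smallest matching: {1-5, 2-3, 4-8, 6-9, 7-15, 11-23, 13-24, 14-17, 19-0, 22-20}

Lex-smallest maximum matching: {(1,5), (2,3), (4,8), (6,9), (7,15), (11,23), (13,24), (14,17), (19,0), (22,20)}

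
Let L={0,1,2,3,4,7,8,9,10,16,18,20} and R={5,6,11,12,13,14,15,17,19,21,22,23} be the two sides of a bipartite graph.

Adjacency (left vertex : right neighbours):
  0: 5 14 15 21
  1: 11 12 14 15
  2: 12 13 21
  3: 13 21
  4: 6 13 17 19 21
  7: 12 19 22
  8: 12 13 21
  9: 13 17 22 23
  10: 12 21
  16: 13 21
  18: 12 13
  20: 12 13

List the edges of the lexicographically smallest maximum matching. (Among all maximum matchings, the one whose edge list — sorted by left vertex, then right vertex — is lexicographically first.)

|M| = 8 (so the lex-smallest maximum matching has 8 edges)
process left vertices in ascending order; for each, take the smallest-labelled available neighbour that still permits 8 edges overall, or leave it unmatched if none does
lex-smallest matching: {0-5, 1-11, 2-12, 3-13, 4-6, 7-19, 8-21, 9-17}

Lex-smallest maximum matching: {(0,5), (1,11), (2,12), (3,13), (4,6), (7,19), (8,21), (9,17)}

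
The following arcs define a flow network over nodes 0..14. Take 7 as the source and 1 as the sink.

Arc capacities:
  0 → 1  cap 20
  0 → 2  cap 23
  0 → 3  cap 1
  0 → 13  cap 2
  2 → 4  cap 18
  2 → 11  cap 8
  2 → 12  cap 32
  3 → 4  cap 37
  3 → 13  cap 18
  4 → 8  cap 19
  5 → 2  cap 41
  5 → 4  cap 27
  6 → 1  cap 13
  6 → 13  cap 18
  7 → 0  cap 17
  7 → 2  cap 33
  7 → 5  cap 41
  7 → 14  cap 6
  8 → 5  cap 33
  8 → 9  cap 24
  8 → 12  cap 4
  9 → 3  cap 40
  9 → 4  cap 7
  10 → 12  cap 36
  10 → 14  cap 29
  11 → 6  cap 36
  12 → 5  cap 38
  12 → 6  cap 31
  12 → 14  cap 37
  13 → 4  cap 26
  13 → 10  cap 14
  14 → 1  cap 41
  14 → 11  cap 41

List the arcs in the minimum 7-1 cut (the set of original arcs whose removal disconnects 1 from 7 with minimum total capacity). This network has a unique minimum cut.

Min-cut arcs: {(6,1), (7,0), (14,1)} (total capacity 71)

augment #1: 7→0→1 push 17
augment #2: 7→14→1 push 6
augment #3: 7→2→11→6→1 push 8
augment #4: 7→2→12→6→1 push 5
augment #5: 7→2→12→14→1 push 20
augment #6: 7→5→2→12→14→1 push 7
augment #7: 7→5→4→8→12→14→1 push 4
augment #8: 7→5→4→8→9→3→13→10→14→1 push 4
max flow = 71; residual-reachable set from 7 gives S-side
cut edges (S→T): {(6,1), (7,0), (14,1)} total cap 71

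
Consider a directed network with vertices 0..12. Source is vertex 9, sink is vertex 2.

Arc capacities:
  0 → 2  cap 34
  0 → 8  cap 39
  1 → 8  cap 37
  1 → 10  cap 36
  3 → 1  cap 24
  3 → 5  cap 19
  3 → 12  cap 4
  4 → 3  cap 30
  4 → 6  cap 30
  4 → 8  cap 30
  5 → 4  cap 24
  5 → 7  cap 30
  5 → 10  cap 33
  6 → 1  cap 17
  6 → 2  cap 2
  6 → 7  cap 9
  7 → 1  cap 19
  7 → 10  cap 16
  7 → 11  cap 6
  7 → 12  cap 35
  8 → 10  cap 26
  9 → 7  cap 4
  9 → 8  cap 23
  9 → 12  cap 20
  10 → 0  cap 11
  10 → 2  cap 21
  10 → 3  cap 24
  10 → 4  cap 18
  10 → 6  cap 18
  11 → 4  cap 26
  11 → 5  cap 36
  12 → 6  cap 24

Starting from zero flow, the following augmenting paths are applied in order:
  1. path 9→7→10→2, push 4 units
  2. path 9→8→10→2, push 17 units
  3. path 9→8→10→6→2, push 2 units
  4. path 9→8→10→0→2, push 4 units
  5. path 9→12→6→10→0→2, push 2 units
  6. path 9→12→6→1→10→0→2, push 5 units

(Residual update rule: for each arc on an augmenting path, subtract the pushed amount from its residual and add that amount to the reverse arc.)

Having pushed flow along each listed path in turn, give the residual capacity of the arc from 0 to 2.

after path 1 (9→7→10→2, push 4): res(0,2)=34
after path 2 (9→8→10→2, push 17): res(0,2)=34
after path 3 (9→8→10→6→2, push 2): res(0,2)=34
after path 4 (9→8→10→0→2, push 4): res(0,2)=30
after path 5 (9→12→6→10→0→2, push 2): res(0,2)=28
after path 6 (9→12→6→1→10→0→2, push 5): res(0,2)=23

Residual capacity of (0,2): 23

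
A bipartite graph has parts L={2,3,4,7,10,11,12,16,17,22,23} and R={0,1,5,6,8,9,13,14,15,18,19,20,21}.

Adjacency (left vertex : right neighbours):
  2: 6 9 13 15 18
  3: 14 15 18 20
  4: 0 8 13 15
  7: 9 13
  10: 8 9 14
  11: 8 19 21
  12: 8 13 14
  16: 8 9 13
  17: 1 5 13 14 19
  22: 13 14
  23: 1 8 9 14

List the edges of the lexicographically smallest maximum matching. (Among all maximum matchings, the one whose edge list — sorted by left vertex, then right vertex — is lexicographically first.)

Lex-smallest maximum matching: {(2,6), (3,15), (4,0), (7,9), (10,8), (11,19), (12,13), (17,5), (22,14), (23,1)}

|M| = 10 (so the lex-smallest maximum matching has 10 edges)
process left vertices in ascending order; for each, take the smallest-labelled available neighbour that still permits 10 edges overall, or leave it unmatched if none does
lex-smallest matching: {2-6, 3-15, 4-0, 7-9, 10-8, 11-19, 12-13, 17-5, 22-14, 23-1}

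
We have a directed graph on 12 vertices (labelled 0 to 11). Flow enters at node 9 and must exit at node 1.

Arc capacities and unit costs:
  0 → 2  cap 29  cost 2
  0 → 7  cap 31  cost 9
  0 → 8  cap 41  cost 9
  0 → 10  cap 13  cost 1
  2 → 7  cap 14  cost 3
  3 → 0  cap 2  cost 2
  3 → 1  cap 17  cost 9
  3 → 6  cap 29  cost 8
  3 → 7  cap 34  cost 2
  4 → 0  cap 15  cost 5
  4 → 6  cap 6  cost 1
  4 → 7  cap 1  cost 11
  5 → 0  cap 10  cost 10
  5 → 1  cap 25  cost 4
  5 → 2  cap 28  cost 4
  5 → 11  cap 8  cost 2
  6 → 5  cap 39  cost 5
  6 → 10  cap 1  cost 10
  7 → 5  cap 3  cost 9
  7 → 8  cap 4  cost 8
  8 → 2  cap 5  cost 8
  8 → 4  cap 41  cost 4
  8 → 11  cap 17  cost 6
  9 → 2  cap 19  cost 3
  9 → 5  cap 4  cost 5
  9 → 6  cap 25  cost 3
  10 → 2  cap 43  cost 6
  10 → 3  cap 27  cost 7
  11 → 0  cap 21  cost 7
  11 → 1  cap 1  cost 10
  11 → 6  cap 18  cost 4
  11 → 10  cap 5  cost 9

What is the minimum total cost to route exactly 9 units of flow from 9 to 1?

Minimum cost for 9 units: 96

shortest-cost path #1: 9→5→1 push 4 @ unit cost 9 (adds 36)
shortest-cost path #2: 9→6→5→1 push 5 @ unit cost 12 (adds 60)
total cost = 96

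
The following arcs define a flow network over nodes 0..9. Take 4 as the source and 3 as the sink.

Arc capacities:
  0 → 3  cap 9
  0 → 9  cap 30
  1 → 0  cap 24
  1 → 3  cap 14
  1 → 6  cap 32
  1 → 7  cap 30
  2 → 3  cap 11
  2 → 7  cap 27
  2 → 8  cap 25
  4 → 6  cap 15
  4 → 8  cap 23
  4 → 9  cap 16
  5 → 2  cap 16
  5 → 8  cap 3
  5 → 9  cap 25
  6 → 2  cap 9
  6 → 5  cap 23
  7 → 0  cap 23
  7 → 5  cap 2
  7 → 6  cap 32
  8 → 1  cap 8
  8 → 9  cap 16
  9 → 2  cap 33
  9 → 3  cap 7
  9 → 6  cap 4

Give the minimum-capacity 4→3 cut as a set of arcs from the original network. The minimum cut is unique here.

Min-cut arcs: {(0,3), (2,3), (8,1), (9,3)} (total capacity 35)

augment #1: 4→9→3 push 7
augment #2: 4→6→2→3 push 9
augment #3: 4→8→1→3 push 8
augment #4: 4→9→2→3 push 2
augment #5: 4→9→2→7→0→3 push 7
augment #6: 4→6→5→2→7→0→3 push 2
max flow = 35; residual-reachable set from 4 gives S-side
cut edges (S→T): {(0,3), (2,3), (8,1), (9,3)} total cap 35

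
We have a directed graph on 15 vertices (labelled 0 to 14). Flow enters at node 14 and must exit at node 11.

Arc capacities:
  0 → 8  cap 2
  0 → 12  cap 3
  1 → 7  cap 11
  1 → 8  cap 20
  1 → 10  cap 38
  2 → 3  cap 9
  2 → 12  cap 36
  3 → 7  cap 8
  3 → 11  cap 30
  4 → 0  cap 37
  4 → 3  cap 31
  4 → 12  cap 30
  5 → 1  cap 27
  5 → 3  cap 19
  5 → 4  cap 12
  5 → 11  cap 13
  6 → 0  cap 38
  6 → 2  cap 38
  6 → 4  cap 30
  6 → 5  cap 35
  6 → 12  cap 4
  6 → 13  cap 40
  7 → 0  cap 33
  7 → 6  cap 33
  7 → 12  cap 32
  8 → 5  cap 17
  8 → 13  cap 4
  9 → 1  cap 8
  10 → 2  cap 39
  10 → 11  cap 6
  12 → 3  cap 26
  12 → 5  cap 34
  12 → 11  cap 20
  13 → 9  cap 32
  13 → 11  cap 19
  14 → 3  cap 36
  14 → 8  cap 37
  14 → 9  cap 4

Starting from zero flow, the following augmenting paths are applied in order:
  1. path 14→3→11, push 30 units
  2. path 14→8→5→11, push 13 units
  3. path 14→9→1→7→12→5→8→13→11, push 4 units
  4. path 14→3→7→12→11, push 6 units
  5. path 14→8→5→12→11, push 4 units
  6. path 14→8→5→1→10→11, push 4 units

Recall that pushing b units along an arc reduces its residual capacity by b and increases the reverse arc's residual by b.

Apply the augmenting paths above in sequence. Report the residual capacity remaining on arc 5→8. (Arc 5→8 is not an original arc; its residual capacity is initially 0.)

after path 1 (14→3→11, push 30): res(5,8)=0
after path 2 (14→8→5→11, push 13): res(5,8)=13
after path 3 (14→9→1→7→12→5→8→13→11, push 4): res(5,8)=9
after path 4 (14→3→7→12→11, push 6): res(5,8)=9
after path 5 (14→8→5→12→11, push 4): res(5,8)=13
after path 6 (14→8→5→1→10→11, push 4): res(5,8)=17

Residual capacity of (5,8): 17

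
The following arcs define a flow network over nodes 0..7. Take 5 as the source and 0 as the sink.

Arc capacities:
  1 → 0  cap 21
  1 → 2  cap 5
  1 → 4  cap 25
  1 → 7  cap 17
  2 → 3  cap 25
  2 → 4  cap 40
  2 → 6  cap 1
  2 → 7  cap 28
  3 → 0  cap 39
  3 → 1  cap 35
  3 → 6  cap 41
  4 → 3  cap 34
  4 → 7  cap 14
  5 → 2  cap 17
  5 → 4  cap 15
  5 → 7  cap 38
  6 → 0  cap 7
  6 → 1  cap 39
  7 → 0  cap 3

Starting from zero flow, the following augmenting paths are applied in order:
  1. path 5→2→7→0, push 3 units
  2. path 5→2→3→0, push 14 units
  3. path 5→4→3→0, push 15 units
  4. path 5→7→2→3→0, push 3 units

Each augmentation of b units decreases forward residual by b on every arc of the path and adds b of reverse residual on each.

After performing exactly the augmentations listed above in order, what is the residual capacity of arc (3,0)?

Residual capacity of (3,0): 7

after path 1 (5→2→7→0, push 3): res(3,0)=39
after path 2 (5→2→3→0, push 14): res(3,0)=25
after path 3 (5→4→3→0, push 15): res(3,0)=10
after path 4 (5→7→2→3→0, push 3): res(3,0)=7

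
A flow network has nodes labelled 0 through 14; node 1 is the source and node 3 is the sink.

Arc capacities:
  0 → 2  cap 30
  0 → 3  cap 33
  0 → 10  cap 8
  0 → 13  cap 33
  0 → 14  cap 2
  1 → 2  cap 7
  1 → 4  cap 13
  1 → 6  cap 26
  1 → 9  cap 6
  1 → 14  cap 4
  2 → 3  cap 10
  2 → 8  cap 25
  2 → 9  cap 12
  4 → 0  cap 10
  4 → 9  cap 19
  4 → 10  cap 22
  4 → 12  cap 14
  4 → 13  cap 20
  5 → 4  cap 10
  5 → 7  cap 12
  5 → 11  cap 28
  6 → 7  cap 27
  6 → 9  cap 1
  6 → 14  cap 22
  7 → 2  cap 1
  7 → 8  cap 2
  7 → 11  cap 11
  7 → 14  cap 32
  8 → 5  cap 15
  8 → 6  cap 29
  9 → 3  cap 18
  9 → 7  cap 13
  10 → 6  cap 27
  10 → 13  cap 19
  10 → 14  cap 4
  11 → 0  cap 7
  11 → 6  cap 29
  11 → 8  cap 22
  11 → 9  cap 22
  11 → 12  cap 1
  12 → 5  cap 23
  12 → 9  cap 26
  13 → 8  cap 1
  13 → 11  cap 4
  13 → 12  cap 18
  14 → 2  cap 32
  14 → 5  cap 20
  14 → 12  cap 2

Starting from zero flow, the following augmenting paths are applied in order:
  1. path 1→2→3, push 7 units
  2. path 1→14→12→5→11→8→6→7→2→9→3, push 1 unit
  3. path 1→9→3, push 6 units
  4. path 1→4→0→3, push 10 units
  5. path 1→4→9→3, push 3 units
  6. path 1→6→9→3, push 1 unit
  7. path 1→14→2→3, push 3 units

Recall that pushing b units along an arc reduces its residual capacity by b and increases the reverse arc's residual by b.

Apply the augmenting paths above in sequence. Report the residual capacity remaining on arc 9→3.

after path 1 (1→2→3, push 7): res(9,3)=18
after path 2 (1→14→12→5→11→8→6→7→2→9→3, push 1): res(9,3)=17
after path 3 (1→9→3, push 6): res(9,3)=11
after path 4 (1→4→0→3, push 10): res(9,3)=11
after path 5 (1→4→9→3, push 3): res(9,3)=8
after path 6 (1→6→9→3, push 1): res(9,3)=7
after path 7 (1→14→2→3, push 3): res(9,3)=7

Residual capacity of (9,3): 7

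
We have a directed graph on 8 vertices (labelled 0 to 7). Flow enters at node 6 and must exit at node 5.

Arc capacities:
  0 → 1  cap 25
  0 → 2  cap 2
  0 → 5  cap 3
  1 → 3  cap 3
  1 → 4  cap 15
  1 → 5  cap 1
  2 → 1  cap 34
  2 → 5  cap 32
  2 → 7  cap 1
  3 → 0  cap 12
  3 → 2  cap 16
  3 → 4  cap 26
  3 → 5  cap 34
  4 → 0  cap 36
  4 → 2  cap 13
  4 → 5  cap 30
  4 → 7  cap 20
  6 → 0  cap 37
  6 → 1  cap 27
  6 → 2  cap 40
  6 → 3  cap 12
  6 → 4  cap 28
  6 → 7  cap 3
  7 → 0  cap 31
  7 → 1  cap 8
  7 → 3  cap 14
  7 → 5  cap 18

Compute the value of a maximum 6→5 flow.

augment #1: 6→0→5 bottleneck 3, total now 3
augment #2: 6→1→5 bottleneck 1, total now 4
augment #3: 6→2→5 bottleneck 32, total now 36
augment #4: 6→3→5 bottleneck 12, total now 48
augment #5: 6→4→5 bottleneck 28, total now 76
augment #6: 6→7→5 bottleneck 3, total now 79
augment #7: 6→1→3→5 bottleneck 3, total now 82
augment #8: 6→1→4→5 bottleneck 2, total now 84
augment #9: 6→2→7→5 bottleneck 1, total now 85
augment #10: 6→1→4→7→5 bottleneck 13, total now 98

Maximum flow value: 98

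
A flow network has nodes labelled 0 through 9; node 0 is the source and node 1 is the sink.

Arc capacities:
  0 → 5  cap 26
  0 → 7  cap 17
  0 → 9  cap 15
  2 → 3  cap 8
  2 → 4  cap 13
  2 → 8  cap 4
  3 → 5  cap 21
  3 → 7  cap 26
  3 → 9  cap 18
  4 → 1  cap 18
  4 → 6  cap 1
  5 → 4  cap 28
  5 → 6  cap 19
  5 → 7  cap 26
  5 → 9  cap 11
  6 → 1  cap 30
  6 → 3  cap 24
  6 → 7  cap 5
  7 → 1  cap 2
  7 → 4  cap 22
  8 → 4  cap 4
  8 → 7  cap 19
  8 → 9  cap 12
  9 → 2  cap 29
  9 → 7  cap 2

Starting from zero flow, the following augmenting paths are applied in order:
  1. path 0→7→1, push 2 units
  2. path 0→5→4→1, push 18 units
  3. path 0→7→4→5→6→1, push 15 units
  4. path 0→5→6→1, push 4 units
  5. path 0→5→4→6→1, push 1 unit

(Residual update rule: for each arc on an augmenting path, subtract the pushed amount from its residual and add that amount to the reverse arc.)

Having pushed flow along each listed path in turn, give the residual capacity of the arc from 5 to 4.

after path 1 (0→7→1, push 2): res(5,4)=28
after path 2 (0→5→4→1, push 18): res(5,4)=10
after path 3 (0→7→4→5→6→1, push 15): res(5,4)=25
after path 4 (0→5→6→1, push 4): res(5,4)=25
after path 5 (0→5→4→6→1, push 1): res(5,4)=24

Residual capacity of (5,4): 24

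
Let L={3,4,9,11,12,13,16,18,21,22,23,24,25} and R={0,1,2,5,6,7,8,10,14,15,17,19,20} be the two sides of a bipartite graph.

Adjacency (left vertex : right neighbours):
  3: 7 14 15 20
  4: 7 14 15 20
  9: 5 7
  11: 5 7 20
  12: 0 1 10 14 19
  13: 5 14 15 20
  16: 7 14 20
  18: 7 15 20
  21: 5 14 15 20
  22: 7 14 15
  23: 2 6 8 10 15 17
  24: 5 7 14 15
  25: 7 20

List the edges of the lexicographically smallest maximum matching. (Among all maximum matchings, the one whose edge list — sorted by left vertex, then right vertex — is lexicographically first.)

Lex-smallest maximum matching: {(3,7), (4,14), (9,5), (11,20), (12,0), (13,15), (23,2)}

|M| = 7 (so the lex-smallest maximum matching has 7 edges)
process left vertices in ascending order; for each, take the smallest-labelled available neighbour that still permits 7 edges overall, or leave it unmatched if none does
lex-smallest matching: {3-7, 4-14, 9-5, 11-20, 12-0, 13-15, 23-2}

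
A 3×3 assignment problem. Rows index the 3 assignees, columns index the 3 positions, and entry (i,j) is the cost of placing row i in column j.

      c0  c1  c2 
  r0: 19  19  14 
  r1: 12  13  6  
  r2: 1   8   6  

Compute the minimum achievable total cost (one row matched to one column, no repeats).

Minimum assignment cost: 26

optimal assignment: row0→col1 (cost 19), row1→col2 (cost 6), row2→col0 (cost 1)
total = 19 + 6 + 1 = 26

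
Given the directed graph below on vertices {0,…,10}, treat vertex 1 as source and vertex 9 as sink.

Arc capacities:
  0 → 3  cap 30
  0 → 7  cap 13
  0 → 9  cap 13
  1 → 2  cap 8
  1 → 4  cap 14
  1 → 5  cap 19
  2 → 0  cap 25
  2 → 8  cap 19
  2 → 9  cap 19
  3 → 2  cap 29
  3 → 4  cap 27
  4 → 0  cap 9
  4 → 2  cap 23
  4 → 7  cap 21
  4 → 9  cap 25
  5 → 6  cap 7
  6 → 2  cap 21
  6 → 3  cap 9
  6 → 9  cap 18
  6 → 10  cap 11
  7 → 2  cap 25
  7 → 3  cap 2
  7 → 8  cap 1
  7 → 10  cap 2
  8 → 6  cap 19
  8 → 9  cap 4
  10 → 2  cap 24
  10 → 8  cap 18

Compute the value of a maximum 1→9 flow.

Maximum flow value: 29

augment #1: 1→2→9 bottleneck 8, total now 8
augment #2: 1→4→9 bottleneck 14, total now 22
augment #3: 1→5→6→9 bottleneck 7, total now 29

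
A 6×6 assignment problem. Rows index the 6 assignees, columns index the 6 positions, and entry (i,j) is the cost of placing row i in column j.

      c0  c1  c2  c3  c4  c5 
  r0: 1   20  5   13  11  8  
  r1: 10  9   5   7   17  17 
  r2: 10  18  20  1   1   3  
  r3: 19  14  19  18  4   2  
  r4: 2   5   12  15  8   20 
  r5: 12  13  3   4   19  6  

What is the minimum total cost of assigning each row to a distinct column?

Minimum assignment cost: 18

optimal assignment: row0→col0 (cost 1), row1→col2 (cost 5), row2→col4 (cost 1), row3→col5 (cost 2), row4→col1 (cost 5), row5→col3 (cost 4)
total = 1 + 5 + 1 + 2 + 5 + 4 = 18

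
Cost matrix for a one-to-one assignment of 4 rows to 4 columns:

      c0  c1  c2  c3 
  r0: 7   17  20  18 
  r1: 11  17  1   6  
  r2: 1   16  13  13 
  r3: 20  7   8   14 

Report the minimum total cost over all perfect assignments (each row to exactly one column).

optimal assignment: row0→col3 (cost 18), row1→col2 (cost 1), row2→col0 (cost 1), row3→col1 (cost 7)
total = 18 + 1 + 1 + 7 = 27

Minimum assignment cost: 27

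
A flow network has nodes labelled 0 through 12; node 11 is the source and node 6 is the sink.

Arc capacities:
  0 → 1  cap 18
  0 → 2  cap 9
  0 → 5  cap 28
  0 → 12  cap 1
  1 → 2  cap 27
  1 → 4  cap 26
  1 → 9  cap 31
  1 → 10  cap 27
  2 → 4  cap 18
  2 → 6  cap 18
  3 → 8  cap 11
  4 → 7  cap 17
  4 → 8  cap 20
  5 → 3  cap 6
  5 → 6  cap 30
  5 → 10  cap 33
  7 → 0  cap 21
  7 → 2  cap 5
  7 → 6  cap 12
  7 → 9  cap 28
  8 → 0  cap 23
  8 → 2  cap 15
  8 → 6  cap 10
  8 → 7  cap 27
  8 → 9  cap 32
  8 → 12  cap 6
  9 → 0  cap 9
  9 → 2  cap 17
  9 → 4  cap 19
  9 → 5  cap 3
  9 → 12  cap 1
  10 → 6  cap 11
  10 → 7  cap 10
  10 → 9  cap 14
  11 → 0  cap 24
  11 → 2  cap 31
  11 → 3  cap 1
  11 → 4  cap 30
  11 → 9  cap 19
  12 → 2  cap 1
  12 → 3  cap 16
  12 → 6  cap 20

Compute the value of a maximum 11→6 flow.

augment #1: 11→2→6 bottleneck 18, total now 18
augment #2: 11→0→5→6 bottleneck 24, total now 42
augment #3: 11→3→8→6 bottleneck 1, total now 43
augment #4: 11→4→7→6 bottleneck 12, total now 55
augment #5: 11→4→8→6 bottleneck 9, total now 64
augment #6: 11→9→5→6 bottleneck 3, total now 67
augment #7: 11→9→12→6 bottleneck 1, total now 68
augment #8: 11→4→8→12→6 bottleneck 6, total now 74
augment #9: 11→9→0→5→6 bottleneck 3, total now 77
augment #10: 11→9→0→12→6 bottleneck 1, total now 78
augment #11: 11→9→0→1→10→6 bottleneck 5, total now 83
augment #12: 11→4→7→0→1→10→6 bottleneck 3, total now 86
augment #13: 11→2→4→7→0→1→10→6 bottleneck 2, total now 88
augment #14: 11→2→4→8→0→1→10→6 bottleneck 1, total now 89

Maximum flow value: 89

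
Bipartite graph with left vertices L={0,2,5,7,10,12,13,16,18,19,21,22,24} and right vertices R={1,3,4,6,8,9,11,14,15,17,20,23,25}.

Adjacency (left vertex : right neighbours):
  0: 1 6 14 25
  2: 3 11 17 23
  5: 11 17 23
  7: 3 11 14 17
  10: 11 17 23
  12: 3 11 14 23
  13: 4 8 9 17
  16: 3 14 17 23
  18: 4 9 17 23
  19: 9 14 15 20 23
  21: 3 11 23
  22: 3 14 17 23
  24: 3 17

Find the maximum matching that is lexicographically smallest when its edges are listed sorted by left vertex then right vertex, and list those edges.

|M| = 9 (so the lex-smallest maximum matching has 9 edges)
process left vertices in ascending order; for each, take the smallest-labelled available neighbour that still permits 9 edges overall, or leave it unmatched if none does
lex-smallest matching: {0-1, 2-3, 5-11, 7-14, 10-17, 12-23, 13-4, 18-9, 19-15}

Lex-smallest maximum matching: {(0,1), (2,3), (5,11), (7,14), (10,17), (12,23), (13,4), (18,9), (19,15)}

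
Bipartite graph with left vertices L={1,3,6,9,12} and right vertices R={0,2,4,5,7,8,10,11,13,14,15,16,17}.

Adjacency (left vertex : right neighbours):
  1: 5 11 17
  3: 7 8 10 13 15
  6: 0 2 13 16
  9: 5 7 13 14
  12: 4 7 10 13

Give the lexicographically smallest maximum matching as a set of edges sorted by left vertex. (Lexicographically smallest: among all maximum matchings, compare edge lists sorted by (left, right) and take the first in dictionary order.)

Lex-smallest maximum matching: {(1,5), (3,7), (6,0), (9,13), (12,4)}

|M| = 5 (so the lex-smallest maximum matching has 5 edges)
process left vertices in ascending order; for each, take the smallest-labelled available neighbour that still permits 5 edges overall, or leave it unmatched if none does
lex-smallest matching: {1-5, 3-7, 6-0, 9-13, 12-4}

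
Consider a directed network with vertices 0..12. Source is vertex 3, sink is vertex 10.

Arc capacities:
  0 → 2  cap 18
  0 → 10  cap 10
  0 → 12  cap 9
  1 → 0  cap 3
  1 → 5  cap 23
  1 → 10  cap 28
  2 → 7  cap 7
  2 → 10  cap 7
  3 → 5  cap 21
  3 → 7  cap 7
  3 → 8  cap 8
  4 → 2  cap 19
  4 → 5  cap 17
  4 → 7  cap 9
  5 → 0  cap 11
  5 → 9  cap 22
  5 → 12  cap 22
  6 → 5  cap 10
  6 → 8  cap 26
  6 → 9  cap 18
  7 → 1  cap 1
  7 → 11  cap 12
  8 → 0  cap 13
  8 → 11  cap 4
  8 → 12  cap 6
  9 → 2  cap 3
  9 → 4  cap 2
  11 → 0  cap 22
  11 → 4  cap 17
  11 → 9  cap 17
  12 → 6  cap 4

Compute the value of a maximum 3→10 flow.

Maximum flow value: 18

augment #1: 3→5→0→10 bottleneck 10, total now 10
augment #2: 3→7→1→10 bottleneck 1, total now 11
augment #3: 3→5→0→2→10 bottleneck 1, total now 12
augment #4: 3→5→9→2→10 bottleneck 3, total now 15
augment #5: 3→8→0→2→10 bottleneck 3, total now 18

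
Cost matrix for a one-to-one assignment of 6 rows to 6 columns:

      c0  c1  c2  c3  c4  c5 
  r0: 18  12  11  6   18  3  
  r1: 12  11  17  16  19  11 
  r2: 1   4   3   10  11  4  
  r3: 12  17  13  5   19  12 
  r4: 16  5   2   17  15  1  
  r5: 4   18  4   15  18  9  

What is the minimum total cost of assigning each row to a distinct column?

optimal assignment: row0→col5 (cost 3), row1→col1 (cost 11), row2→col4 (cost 11), row3→col3 (cost 5), row4→col2 (cost 2), row5→col0 (cost 4)
total = 3 + 11 + 11 + 5 + 2 + 4 = 36

Minimum assignment cost: 36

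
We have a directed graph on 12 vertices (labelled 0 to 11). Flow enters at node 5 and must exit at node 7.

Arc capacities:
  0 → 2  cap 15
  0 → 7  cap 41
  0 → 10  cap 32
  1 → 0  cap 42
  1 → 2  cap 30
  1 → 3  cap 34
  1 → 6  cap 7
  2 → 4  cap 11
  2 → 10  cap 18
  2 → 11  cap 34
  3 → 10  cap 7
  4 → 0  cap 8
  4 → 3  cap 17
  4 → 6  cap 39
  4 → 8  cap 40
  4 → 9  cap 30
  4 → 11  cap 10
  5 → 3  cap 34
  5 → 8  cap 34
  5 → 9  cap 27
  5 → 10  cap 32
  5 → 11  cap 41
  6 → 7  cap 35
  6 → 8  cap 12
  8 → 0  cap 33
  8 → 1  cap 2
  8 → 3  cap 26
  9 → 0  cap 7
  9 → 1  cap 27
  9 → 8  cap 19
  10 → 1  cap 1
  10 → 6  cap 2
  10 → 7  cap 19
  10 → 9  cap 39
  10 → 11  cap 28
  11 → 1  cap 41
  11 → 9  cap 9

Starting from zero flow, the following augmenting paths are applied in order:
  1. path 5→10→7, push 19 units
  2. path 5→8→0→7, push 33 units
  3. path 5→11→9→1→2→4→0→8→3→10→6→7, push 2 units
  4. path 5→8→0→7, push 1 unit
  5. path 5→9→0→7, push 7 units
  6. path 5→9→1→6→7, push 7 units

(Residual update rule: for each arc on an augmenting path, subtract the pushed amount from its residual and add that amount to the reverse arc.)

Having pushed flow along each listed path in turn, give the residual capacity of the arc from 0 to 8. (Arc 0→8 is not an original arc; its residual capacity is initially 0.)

after path 1 (5→10→7, push 19): res(0,8)=0
after path 2 (5→8→0→7, push 33): res(0,8)=33
after path 3 (5→11→9→1→2→4→0→8→3→10→6→7, push 2): res(0,8)=31
after path 4 (5→8→0→7, push 1): res(0,8)=32
after path 5 (5→9→0→7, push 7): res(0,8)=32
after path 6 (5→9→1→6→7, push 7): res(0,8)=32

Residual capacity of (0,8): 32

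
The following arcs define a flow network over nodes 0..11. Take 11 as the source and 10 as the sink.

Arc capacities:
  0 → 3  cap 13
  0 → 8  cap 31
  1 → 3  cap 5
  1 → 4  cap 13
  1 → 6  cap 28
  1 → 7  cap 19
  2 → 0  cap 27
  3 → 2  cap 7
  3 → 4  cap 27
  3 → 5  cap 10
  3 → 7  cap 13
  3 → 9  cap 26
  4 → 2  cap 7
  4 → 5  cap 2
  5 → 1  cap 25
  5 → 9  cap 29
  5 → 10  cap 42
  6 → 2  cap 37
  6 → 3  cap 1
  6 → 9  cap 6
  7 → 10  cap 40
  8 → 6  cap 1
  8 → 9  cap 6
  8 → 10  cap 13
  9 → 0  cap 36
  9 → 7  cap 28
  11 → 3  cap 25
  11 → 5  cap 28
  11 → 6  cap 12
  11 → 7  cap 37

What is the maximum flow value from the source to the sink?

augment #1: 11→5→10 bottleneck 28, total now 28
augment #2: 11→7→10 bottleneck 37, total now 65
augment #3: 11→3→5→10 bottleneck 10, total now 75
augment #4: 11→3→7→10 bottleneck 3, total now 78
augment #5: 11→3→4→5→10 bottleneck 2, total now 80
augment #6: 11→3→2→0→8→10 bottleneck 7, total now 87
augment #7: 11→3→9→0→8→10 bottleneck 3, total now 90
augment #8: 11→6→2→0→8→10 bottleneck 3, total now 93

Maximum flow value: 93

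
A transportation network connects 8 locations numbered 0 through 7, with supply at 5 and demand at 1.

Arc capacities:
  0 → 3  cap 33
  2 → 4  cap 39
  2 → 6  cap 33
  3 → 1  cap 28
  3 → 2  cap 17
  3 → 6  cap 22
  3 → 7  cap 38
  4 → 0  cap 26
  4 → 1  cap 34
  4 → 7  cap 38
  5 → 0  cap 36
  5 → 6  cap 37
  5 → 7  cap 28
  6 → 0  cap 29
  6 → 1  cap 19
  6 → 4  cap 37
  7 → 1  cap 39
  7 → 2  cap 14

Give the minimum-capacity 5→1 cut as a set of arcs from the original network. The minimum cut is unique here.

Min-cut arcs: {(0,3), (5,6), (5,7)} (total capacity 98)

augment #1: 5→6→1 push 19
augment #2: 5→7→1 push 28
augment #3: 5→0→3→1 push 28
augment #4: 5→6→4→1 push 18
augment #5: 5→0→3→7→1 push 5
max flow = 98; residual-reachable set from 5 gives S-side
cut edges (S→T): {(0,3), (5,6), (5,7)} total cap 98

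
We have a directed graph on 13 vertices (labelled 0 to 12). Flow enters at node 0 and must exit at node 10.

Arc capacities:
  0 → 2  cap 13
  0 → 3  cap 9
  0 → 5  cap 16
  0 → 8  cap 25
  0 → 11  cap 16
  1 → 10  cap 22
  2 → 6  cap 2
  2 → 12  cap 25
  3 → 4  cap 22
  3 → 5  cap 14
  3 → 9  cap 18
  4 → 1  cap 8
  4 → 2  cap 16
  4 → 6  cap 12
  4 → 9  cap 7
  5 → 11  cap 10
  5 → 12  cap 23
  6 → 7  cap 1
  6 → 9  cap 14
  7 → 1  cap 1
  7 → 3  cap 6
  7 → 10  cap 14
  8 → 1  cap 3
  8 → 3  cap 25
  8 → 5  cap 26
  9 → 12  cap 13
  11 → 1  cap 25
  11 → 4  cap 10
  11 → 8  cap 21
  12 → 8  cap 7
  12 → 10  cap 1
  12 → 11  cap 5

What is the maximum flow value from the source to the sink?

augment #1: 0→2→12→10 bottleneck 1, total now 1
augment #2: 0→8→1→10 bottleneck 3, total now 4
augment #3: 0→11→1→10 bottleneck 16, total now 20
augment #4: 0→2→6→7→10 bottleneck 1, total now 21
augment #5: 0→3→4→1→10 bottleneck 3, total now 24

Maximum flow value: 24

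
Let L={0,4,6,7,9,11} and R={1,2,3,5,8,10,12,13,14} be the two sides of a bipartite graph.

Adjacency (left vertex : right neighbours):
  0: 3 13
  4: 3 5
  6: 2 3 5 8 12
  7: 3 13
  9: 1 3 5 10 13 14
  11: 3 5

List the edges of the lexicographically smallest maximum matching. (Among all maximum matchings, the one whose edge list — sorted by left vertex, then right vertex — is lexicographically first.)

Lex-smallest maximum matching: {(0,3), (4,5), (6,2), (7,13), (9,1)}

|M| = 5 (so the lex-smallest maximum matching has 5 edges)
process left vertices in ascending order; for each, take the smallest-labelled available neighbour that still permits 5 edges overall, or leave it unmatched if none does
lex-smallest matching: {0-3, 4-5, 6-2, 7-13, 9-1}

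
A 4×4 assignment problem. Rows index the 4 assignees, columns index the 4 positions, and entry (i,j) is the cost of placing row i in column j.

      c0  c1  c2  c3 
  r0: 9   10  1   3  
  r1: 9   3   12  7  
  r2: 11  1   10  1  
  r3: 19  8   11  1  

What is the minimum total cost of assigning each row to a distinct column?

optimal assignment: row0→col2 (cost 1), row1→col0 (cost 9), row2→col1 (cost 1), row3→col3 (cost 1)
total = 1 + 9 + 1 + 1 = 12

Minimum assignment cost: 12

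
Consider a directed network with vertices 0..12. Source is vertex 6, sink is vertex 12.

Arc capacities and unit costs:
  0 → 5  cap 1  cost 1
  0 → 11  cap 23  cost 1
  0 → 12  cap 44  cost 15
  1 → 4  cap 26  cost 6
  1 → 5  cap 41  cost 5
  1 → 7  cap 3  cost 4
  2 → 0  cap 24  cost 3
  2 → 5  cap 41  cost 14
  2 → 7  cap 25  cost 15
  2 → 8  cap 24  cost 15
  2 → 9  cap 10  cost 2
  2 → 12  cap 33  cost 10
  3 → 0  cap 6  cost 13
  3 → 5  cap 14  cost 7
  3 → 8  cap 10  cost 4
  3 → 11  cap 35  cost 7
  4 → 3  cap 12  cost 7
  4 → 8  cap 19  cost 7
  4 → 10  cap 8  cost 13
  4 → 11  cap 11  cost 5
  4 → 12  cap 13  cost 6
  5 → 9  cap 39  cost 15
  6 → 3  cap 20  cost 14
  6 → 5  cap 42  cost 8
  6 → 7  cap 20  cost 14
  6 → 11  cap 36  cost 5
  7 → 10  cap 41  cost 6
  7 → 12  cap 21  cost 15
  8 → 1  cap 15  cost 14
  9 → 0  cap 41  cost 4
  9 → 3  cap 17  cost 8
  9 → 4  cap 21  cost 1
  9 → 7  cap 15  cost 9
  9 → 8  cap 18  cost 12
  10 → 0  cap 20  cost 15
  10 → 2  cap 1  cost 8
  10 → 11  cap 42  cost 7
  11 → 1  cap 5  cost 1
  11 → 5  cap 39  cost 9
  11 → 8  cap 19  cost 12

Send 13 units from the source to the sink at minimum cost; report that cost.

shortest-cost path #1: 6→11→1→4→12 push 5 @ unit cost 18 (adds 90)
shortest-cost path #2: 6→7→12 push 8 @ unit cost 29 (adds 232)
total cost = 322

Minimum cost for 13 units: 322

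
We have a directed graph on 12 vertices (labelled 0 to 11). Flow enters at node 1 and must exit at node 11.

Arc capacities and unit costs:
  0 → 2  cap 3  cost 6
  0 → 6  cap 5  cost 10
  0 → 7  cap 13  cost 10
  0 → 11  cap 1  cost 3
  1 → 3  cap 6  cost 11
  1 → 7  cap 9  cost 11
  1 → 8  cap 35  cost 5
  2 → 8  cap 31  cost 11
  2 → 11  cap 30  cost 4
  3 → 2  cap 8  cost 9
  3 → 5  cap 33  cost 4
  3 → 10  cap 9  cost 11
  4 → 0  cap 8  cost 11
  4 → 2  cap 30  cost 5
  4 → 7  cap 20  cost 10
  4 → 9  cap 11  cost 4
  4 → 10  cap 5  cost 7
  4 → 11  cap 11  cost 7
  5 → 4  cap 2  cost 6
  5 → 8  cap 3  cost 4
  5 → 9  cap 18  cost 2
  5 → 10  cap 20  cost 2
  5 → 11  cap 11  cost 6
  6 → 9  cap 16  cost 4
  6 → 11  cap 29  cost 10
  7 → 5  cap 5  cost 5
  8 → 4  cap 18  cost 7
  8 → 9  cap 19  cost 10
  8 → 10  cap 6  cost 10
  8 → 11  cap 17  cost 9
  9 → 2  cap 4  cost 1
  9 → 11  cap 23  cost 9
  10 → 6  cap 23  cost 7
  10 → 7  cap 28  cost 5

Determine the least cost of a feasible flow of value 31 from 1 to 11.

Minimum cost for 31 units: 507

shortest-cost path #1: 1→8→11 push 17 @ unit cost 14 (adds 238)
shortest-cost path #2: 1→8→4→11 push 11 @ unit cost 19 (adds 209)
shortest-cost path #3: 1→8→9→2→11 push 3 @ unit cost 20 (adds 60)
total cost = 507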